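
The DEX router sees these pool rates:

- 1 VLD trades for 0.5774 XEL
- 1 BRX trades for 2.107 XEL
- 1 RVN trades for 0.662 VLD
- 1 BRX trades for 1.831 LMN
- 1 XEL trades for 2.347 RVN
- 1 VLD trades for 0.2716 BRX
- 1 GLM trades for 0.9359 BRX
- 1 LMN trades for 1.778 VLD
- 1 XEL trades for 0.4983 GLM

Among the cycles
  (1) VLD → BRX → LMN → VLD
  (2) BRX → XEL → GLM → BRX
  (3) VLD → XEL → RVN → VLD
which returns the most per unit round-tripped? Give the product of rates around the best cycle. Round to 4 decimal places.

0.9826

(1) 0.2716 × 1.831 × 1.778 = 0.88420
(2) 2.107 × 0.4983 × 0.9359 = 0.98262
(3) 0.5774 × 2.347 × 0.662 = 0.89711
Highest is cycle (2) at 0.9826 (≤1, no arbitrage).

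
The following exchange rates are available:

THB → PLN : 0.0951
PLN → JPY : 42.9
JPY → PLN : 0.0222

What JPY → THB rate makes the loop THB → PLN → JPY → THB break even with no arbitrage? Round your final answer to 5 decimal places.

0.24511

Known legs of the cycle: 0.0951 × 42.9 = 4.07979
For no arbitrage the full-cycle product must be 1, so the missing rate is 1 / 4.07979 ≈ 0.2451107.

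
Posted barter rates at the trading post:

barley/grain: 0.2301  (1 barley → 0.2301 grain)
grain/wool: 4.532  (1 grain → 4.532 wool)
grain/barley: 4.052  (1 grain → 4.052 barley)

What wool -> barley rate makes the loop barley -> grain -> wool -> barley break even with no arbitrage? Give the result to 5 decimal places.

Known legs of the cycle: 0.2301 × 4.532 = 1.0428132
For no arbitrage the full-cycle product must be 1, so the missing rate is 1 / 1.0428132 ≈ 0.9589445.

0.95894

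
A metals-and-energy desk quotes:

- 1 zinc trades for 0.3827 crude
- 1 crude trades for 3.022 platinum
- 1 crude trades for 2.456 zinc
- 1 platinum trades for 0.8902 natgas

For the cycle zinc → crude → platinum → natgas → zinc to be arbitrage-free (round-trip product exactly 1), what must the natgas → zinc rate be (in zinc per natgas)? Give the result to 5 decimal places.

0.97131

Known legs of the cycle: 0.3827 × 3.022 × 0.8902 = 1.02953356988
For no arbitrage the full-cycle product must be 1, so the missing rate is 1 / 1.02953356988 ≈ 0.9713136.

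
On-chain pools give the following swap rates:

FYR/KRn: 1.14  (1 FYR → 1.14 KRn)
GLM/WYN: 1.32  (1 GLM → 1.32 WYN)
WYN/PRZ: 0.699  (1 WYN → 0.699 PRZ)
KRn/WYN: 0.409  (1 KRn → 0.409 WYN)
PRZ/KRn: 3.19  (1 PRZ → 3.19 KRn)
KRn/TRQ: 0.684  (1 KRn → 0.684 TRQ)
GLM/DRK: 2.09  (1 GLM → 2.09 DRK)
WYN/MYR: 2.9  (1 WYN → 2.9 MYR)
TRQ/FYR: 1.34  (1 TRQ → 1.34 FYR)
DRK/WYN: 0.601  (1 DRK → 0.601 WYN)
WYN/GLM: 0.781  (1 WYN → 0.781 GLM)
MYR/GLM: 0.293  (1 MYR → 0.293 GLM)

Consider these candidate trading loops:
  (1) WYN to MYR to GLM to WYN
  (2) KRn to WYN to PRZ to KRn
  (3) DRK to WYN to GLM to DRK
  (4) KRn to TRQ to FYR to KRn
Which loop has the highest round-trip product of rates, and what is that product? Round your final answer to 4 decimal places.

(1) 2.9 × 0.293 × 1.32 = 1.12160
(2) 0.409 × 0.699 × 3.19 = 0.91199
(3) 0.601 × 0.781 × 2.09 = 0.98101
(4) 0.684 × 1.34 × 1.14 = 1.04488
Highest is cycle (1) at 1.1216 (>1, arbitrage).

1.1216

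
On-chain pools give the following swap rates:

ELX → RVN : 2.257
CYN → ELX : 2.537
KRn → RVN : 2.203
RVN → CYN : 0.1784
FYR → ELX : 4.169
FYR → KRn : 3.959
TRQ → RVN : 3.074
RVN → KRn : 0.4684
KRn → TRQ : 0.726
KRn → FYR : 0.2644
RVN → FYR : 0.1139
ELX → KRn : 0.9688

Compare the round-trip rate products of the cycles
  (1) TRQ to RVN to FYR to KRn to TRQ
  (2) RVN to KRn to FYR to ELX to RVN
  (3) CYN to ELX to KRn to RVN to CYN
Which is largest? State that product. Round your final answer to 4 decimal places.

1.1653

(1) 3.074 × 0.1139 × 3.959 × 0.726 = 1.00635
(2) 0.4684 × 0.2644 × 4.169 × 2.257 = 1.16531
(3) 2.537 × 0.9688 × 2.203 × 0.1784 = 0.96597
Highest is cycle (2) at 1.1653 (>1, arbitrage).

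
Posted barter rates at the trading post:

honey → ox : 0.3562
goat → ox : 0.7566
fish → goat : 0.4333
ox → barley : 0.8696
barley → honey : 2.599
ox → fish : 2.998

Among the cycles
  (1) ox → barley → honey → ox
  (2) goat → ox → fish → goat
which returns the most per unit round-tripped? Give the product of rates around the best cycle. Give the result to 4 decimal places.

0.9828

(1) 0.8696 × 2.599 × 0.3562 = 0.80504
(2) 0.7566 × 2.998 × 0.4333 = 0.98285
Highest is cycle (2) at 0.9828 (≤1, no arbitrage).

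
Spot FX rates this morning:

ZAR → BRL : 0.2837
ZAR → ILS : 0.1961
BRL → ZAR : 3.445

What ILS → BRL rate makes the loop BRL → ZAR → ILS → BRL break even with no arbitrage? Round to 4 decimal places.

Known legs of the cycle: 3.445 × 0.1961 = 0.6755645
For no arbitrage the full-cycle product must be 1, so the missing rate is 1 / 0.6755645 ≈ 1.480244.

1.4802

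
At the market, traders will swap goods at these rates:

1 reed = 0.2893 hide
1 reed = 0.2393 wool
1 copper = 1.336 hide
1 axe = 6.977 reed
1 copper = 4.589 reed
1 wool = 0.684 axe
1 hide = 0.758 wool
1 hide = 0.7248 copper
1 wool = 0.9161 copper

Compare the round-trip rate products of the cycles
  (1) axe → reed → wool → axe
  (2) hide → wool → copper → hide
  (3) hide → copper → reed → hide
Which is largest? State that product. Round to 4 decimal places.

(1) 6.977 × 0.2393 × 0.684 = 1.14200
(2) 0.758 × 0.9161 × 1.336 = 0.92772
(3) 0.7248 × 4.589 × 0.2893 = 0.96224
Highest is cycle (1) at 1.1420 (>1, arbitrage).

1.1420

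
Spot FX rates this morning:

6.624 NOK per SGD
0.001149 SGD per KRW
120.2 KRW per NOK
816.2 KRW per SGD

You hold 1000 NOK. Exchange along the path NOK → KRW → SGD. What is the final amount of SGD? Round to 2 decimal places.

1000 NOK × 120.2 = 120200 KRW
120200 KRW × 0.001149 = 138.1098 SGD

138.11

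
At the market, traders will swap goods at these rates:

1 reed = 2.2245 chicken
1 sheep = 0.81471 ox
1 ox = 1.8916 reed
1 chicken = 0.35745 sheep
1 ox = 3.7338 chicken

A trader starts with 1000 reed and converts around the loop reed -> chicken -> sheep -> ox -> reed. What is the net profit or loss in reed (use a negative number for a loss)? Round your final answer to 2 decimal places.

1000 reed × 2.2245 = 2224.5 chicken
2224.5 chicken × 0.35745 = 795.147525 sheep
795.147525 sheep × 0.81471 = 647.81464009275 ox
647.81464009275 ox × 1.8916 = 1225.4061731994459 reed
Net change: 1225.4061731994459 − 1000 = 225.4061731994459 reed

225.41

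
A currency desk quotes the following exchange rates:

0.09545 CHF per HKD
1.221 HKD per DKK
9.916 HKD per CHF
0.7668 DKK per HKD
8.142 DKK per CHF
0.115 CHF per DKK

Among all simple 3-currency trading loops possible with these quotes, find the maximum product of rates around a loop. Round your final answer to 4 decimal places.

DKK→HKD→CHF→DKK: 1.221 × 0.09545 × 8.142 = 0.94890
DKK→CHF→HKD→DKK: 0.115 × 9.916 × 0.7668 = 0.87441
Maximum is DKK→HKD→CHF→DKK at 0.9489; no arbitrage — every cycle loses value.

0.9489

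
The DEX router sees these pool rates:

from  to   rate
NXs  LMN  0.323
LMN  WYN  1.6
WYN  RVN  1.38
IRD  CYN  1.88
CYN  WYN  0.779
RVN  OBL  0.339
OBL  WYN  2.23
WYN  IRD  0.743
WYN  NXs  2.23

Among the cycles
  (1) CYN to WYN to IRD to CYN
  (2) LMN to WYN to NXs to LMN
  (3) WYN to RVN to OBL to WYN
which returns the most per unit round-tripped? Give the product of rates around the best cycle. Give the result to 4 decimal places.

(1) 0.779 × 0.743 × 1.88 = 1.08814
(2) 1.6 × 2.23 × 0.323 = 1.15246
(3) 1.38 × 0.339 × 2.23 = 1.04324
Highest is cycle (2) at 1.1525 (>1, arbitrage).

1.1525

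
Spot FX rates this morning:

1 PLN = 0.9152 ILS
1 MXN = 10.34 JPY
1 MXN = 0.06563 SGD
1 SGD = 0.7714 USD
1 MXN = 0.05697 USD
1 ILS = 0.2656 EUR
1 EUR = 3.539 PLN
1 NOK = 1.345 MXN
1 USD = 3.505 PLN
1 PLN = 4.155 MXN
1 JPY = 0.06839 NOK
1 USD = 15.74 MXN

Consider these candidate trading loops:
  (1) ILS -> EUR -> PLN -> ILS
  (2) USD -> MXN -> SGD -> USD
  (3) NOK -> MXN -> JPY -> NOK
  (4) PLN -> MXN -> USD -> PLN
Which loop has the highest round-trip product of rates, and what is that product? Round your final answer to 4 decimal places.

0.9511

(1) 0.2656 × 3.539 × 0.9152 = 0.86025
(2) 15.74 × 0.06563 × 0.7714 = 0.79687
(3) 1.345 × 10.34 × 0.06839 = 0.95112
(4) 4.155 × 0.05697 × 3.505 = 0.82967
Highest is cycle (3) at 0.9511 (≤1, no arbitrage).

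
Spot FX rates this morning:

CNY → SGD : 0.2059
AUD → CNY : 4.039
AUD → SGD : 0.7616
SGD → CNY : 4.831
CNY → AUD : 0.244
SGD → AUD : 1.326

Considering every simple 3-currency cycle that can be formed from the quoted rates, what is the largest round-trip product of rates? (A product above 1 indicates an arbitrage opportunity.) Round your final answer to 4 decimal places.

1.1027

SGD→AUD→CNY→SGD: 1.326 × 4.039 × 0.2059 = 1.10274
SGD→CNY→AUD→SGD: 4.831 × 0.244 × 0.7616 = 0.89775
Maximum is SGD→AUD→CNY→SGD at 1.1027; arbitrage exists.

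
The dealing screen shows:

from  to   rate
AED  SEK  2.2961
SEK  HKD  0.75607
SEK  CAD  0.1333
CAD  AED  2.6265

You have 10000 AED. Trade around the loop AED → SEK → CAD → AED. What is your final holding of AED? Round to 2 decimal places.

8038.93

10000 AED × 2.2961 = 22961 SEK
22961 SEK × 0.1333 = 3060.7013 CAD
3060.7013 CAD × 2.6265 = 8038.93196445 AED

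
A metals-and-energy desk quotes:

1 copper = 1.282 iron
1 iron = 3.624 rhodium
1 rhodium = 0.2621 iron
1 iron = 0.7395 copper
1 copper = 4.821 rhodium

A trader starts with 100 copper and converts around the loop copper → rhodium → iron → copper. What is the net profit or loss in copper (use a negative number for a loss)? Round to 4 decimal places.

100 copper × 4.821 = 482.1 rhodium
482.1 rhodium × 0.2621 = 126.35841 iron
126.35841 iron × 0.7395 = 93.442044195 copper
Net change: 93.442044195 − 100 = -6.557955805 copper

-6.5580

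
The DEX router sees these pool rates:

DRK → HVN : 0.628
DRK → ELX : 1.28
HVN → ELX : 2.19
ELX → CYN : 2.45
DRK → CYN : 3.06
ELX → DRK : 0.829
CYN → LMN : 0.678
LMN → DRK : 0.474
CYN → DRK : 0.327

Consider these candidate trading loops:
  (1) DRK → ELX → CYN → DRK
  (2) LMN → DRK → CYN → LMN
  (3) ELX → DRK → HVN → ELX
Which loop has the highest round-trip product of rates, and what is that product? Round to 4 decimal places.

(1) 1.28 × 2.45 × 0.327 = 1.02547
(2) 0.474 × 3.06 × 0.678 = 0.98340
(3) 0.829 × 0.628 × 2.19 = 1.14014
Highest is cycle (3) at 1.1401 (>1, arbitrage).

1.1401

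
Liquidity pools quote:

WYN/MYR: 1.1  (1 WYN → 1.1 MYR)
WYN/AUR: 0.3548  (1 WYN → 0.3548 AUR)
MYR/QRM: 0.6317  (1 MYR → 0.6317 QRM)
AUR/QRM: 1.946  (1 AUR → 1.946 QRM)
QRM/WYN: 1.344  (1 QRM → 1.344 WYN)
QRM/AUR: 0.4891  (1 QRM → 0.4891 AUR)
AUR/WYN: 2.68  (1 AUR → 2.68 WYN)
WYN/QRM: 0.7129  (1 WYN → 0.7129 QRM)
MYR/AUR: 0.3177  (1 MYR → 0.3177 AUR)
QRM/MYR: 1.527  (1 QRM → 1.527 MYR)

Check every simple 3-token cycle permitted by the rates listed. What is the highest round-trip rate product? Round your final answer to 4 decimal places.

0.9441

AUR→QRM→MYR→AUR: 1.946 × 1.527 × 0.3177 = 0.94406
AUR→WYN→MYR→AUR: 2.68 × 1.1 × 0.3177 = 0.93658
AUR→WYN→QRM→AUR: 2.68 × 0.7129 × 0.4891 = 0.93446
MYR→QRM→WYN→MYR: 0.6317 × 1.344 × 1.1 = 0.93391
AUR→QRM→WYN→AUR: 1.946 × 1.344 × 0.3548 = 0.92795
Maximum is AUR→QRM→MYR→AUR at 0.9441; no arbitrage — every cycle loses value.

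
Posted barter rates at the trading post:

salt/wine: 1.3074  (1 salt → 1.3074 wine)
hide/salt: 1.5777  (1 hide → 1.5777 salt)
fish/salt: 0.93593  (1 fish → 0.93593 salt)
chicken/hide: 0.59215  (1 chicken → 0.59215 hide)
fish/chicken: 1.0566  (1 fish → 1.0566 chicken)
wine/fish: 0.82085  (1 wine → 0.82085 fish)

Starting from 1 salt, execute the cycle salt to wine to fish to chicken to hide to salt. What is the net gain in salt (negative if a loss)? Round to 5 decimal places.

1 salt × 1.3074 = 1.3074 wine
1.3074 wine × 0.82085 = 1.07317929 fish
1.07317929 fish × 1.0566 = 1.133921237814 chicken
1.133921237814 chicken × 0.59215 = 0.6714514609715601 hide
0.6714514609715601 hide × 1.5777 = 1.05934896997483036977 salt
Net change: 1.05934896997483036977 − 1 = 0.05934896997483036977 salt

0.05935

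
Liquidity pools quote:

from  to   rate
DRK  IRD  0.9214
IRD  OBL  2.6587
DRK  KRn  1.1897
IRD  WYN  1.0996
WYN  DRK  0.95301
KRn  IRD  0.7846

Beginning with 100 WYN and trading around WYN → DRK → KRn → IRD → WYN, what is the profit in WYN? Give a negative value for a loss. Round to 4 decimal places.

100 WYN × 0.95301 = 95.301 DRK
95.301 DRK × 1.1897 = 113.3795997 KRn
113.3795997 KRn × 0.7846 = 88.95763392462 IRD
88.95763392462 IRD × 1.0996 = 97.817814263512152 WYN
Net change: 97.817814263512152 − 100 = -2.182185736487848 WYN

-2.1822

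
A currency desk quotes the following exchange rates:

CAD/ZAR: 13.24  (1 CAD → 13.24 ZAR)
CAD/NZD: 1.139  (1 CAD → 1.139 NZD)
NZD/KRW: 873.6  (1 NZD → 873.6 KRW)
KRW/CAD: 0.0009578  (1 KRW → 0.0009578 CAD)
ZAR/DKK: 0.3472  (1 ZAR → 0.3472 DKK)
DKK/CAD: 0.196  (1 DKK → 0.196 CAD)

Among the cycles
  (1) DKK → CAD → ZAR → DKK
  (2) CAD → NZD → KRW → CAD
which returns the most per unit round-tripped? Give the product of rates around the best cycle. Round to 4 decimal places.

0.9530

(1) 0.196 × 13.24 × 0.3472 = 0.90100
(2) 1.139 × 873.6 × 0.0009578 = 0.95304
Highest is cycle (2) at 0.9530 (≤1, no arbitrage).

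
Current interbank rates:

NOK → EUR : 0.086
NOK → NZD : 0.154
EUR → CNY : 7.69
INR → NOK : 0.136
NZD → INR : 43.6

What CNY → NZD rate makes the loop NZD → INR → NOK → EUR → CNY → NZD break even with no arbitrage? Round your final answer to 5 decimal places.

Known legs of the cycle: 43.6 × 0.136 × 0.086 × 7.69 = 3.921481664
For no arbitrage the full-cycle product must be 1, so the missing rate is 1 / 3.921481664 ≈ 0.2550057.

0.25501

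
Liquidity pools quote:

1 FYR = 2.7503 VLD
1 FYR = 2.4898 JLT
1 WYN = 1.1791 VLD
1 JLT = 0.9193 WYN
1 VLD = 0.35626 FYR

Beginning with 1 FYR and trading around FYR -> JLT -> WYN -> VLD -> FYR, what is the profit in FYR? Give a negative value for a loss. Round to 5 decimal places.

1 FYR × 2.4898 = 2.4898 JLT
2.4898 JLT × 0.9193 = 2.28887314 WYN
2.28887314 WYN × 1.1791 = 2.698810319374 VLD
2.698810319374 VLD × 0.35626 = 0.96147816438018124 FYR
Net change: 0.96147816438018124 − 1 = -0.03852183561981876 FYR

-0.03852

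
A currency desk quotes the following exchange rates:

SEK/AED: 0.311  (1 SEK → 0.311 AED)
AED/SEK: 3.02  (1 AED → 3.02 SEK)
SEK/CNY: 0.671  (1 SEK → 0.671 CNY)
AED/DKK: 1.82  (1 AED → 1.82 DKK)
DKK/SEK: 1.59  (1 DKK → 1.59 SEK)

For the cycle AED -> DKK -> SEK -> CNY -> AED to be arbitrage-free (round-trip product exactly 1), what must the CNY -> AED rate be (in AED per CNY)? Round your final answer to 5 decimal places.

0.51500

Known legs of the cycle: 1.82 × 1.59 × 0.671 = 1.9417398
For no arbitrage the full-cycle product must be 1, so the missing rate is 1 / 1.9417398 ≈ 0.5150021.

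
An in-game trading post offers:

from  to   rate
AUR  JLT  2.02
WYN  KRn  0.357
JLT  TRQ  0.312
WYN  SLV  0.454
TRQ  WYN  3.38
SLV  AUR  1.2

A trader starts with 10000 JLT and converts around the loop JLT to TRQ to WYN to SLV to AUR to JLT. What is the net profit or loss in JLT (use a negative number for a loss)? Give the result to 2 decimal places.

1605.39

10000 JLT × 0.312 = 3120 TRQ
3120 TRQ × 3.38 = 10545.6 WYN
10545.6 WYN × 0.454 = 4787.7024 SLV
4787.7024 SLV × 1.2 = 5745.24288 AUR
5745.24288 AUR × 2.02 = 11605.3906176 JLT
Net change: 11605.3906176 − 10000 = 1605.3906176 JLT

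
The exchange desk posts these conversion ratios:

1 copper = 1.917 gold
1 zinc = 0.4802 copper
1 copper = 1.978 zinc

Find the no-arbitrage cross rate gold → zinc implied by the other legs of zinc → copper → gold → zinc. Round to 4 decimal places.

Known legs of the cycle: 0.4802 × 1.917 = 0.9205434
For no arbitrage the full-cycle product must be 1, so the missing rate is 1 / 0.9205434 ≈ 1.086315.

1.0863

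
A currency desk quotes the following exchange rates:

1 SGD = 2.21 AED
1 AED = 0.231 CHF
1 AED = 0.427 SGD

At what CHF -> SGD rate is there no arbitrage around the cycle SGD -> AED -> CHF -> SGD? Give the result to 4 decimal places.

1.9588

Known legs of the cycle: 2.21 × 0.231 = 0.51051
For no arbitrage the full-cycle product must be 1, so the missing rate is 1 / 0.51051 ≈ 1.958825.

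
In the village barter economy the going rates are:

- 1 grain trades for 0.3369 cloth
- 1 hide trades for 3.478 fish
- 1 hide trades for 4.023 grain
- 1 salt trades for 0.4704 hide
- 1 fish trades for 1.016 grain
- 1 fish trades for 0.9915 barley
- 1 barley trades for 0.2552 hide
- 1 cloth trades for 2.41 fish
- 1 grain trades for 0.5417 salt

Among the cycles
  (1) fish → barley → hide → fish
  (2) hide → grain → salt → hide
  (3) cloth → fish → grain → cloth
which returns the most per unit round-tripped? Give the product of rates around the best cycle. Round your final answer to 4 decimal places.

(1) 0.9915 × 0.2552 × 3.478 = 0.88004
(2) 4.023 × 0.5417 × 0.4704 = 1.02512
(3) 2.41 × 1.016 × 0.3369 = 0.82492
Highest is cycle (2) at 1.0251 (>1, arbitrage).

1.0251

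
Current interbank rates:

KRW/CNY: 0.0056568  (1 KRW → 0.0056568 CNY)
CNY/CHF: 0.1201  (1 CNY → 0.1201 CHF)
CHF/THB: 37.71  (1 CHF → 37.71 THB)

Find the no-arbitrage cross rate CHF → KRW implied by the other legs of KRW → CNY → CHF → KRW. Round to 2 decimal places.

1471.93

Known legs of the cycle: 0.0056568 × 0.1201 = 0.00067938168
For no arbitrage the full-cycle product must be 1, so the missing rate is 1 / 0.00067938168 ≈ 1471.9266.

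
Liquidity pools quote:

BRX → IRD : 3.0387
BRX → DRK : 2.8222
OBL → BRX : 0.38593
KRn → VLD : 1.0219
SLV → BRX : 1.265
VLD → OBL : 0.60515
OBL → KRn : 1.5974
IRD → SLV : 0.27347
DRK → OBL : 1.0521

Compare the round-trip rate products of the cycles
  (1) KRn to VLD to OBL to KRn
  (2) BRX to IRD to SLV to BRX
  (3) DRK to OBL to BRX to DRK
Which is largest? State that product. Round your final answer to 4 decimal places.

1.1459

(1) 1.0219 × 0.60515 × 1.5974 = 0.98784
(2) 3.0387 × 0.27347 × 1.265 = 1.05121
(3) 1.0521 × 0.38593 × 2.8222 = 1.14592
Highest is cycle (3) at 1.1459 (>1, arbitrage).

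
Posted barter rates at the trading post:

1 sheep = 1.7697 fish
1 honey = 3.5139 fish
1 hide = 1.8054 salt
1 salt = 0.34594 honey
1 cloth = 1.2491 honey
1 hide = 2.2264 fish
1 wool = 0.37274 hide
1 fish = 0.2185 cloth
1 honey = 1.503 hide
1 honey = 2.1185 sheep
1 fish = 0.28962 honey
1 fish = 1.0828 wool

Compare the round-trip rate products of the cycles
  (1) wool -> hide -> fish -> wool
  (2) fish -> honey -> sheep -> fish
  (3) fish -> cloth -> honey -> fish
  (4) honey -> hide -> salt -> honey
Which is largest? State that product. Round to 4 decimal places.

(1) 0.37274 × 2.2264 × 1.0828 = 0.89858
(2) 0.28962 × 2.1185 × 1.7697 = 1.08582
(3) 0.2185 × 1.2491 × 3.5139 = 0.95904
(4) 1.503 × 1.8054 × 0.34594 = 0.93871
Highest is cycle (2) at 1.0858 (>1, arbitrage).

1.0858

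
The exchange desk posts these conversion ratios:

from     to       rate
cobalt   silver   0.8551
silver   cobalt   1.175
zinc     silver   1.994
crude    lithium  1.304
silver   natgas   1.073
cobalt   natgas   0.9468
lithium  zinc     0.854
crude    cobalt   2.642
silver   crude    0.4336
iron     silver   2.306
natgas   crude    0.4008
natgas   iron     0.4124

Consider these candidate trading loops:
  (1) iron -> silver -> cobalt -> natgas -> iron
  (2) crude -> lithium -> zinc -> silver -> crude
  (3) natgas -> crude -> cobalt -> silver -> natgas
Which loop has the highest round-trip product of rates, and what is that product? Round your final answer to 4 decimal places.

(1) 2.306 × 1.175 × 0.9468 × 0.4124 = 1.05797
(2) 1.304 × 0.854 × 1.994 × 0.4336 = 0.96283
(3) 0.4008 × 2.642 × 0.8551 × 1.073 = 0.97158
Highest is cycle (1) at 1.0580 (>1, arbitrage).

1.0580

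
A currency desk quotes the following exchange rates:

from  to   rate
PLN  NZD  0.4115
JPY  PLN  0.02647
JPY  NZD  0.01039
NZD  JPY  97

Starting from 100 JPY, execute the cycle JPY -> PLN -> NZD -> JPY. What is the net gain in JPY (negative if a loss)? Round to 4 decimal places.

5.6563

100 JPY × 0.02647 = 2.647 PLN
2.647 PLN × 0.4115 = 1.0892405 NZD
1.0892405 NZD × 97 = 105.6563285 JPY
Net change: 105.6563285 − 100 = 5.6563285 JPY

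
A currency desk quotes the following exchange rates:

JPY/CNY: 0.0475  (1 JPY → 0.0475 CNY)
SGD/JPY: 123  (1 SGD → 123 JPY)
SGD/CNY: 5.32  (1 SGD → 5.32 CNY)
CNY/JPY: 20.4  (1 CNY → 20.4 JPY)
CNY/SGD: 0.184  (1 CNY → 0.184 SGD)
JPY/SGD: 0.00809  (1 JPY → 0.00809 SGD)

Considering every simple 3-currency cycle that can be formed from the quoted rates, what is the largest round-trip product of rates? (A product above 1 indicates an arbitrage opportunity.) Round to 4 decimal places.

1.0750

JPY→CNY→SGD→JPY: 0.0475 × 0.184 × 123 = 1.07502
JPY→SGD→CNY→JPY: 0.00809 × 5.32 × 20.4 = 0.87799
Maximum is JPY→CNY→SGD→JPY at 1.0750; arbitrage exists.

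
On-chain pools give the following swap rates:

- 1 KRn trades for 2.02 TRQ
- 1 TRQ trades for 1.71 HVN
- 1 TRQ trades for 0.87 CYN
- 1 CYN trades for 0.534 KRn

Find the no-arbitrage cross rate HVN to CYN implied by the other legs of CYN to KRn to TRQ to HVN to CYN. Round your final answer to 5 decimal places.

0.54214

Known legs of the cycle: 0.534 × 2.02 × 1.71 = 1.8445428
For no arbitrage the full-cycle product must be 1, so the missing rate is 1 / 1.8445428 ≈ 0.5421398.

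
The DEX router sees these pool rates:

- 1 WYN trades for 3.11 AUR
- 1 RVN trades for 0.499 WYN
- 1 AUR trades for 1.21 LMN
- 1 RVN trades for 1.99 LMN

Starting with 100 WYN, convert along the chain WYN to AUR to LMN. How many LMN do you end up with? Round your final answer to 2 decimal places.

100 WYN × 3.11 = 311 AUR
311 AUR × 1.21 = 376.31 LMN

376.31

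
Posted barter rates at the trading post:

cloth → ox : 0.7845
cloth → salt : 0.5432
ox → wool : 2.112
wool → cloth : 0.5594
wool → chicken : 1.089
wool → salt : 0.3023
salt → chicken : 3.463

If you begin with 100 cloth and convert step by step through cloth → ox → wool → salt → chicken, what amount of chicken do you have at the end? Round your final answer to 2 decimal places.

173.45

100 cloth × 0.7845 = 78.45 ox
78.45 ox × 2.112 = 165.6864 wool
165.6864 wool × 0.3023 = 50.08699872 salt
50.08699872 salt × 3.463 = 173.45127656736 chicken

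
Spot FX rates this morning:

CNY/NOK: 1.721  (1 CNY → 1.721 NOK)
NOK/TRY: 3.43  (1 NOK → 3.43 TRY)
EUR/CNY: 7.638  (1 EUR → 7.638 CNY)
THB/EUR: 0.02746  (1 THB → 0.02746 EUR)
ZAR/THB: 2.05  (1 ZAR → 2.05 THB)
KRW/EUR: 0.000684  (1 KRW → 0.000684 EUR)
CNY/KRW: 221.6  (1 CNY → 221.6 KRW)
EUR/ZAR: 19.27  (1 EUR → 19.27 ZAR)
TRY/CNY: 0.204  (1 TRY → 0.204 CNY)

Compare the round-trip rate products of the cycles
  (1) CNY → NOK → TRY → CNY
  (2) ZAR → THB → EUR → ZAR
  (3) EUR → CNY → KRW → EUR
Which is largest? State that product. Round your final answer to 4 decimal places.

1.2042

(1) 1.721 × 3.43 × 0.204 = 1.20422
(2) 2.05 × 0.02746 × 19.27 = 1.08477
(3) 7.638 × 221.6 × 0.000684 = 1.15773
Highest is cycle (1) at 1.2042 (>1, arbitrage).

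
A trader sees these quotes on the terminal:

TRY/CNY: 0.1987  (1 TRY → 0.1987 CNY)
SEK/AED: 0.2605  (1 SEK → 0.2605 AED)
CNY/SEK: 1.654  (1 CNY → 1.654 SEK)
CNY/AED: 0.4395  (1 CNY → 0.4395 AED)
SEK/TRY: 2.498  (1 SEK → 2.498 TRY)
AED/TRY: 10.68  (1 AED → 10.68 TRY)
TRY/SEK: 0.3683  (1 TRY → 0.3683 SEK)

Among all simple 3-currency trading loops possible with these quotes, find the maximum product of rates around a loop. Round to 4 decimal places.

AED→TRY→SEK→AED: 10.68 × 0.3683 × 0.2605 = 1.02466
AED→TRY→CNY→AED: 10.68 × 0.1987 × 0.4395 = 0.93267
SEK→TRY→CNY→SEK: 2.498 × 0.1987 × 1.654 = 0.82097
Maximum is AED→TRY→SEK→AED at 1.0247; arbitrage exists.

1.0247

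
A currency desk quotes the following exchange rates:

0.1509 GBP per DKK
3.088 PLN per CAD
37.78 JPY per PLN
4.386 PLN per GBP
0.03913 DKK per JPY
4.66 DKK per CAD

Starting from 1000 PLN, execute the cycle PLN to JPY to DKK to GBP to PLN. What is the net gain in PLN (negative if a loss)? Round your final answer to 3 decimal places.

-21.570

1000 PLN × 37.78 = 37780 JPY
37780 JPY × 0.03913 = 1478.3314 DKK
1478.3314 DKK × 0.1509 = 223.08020826 GBP
223.08020826 GBP × 4.386 = 978.42979342836 PLN
Net change: 978.42979342836 − 1000 = -21.57020657164 PLN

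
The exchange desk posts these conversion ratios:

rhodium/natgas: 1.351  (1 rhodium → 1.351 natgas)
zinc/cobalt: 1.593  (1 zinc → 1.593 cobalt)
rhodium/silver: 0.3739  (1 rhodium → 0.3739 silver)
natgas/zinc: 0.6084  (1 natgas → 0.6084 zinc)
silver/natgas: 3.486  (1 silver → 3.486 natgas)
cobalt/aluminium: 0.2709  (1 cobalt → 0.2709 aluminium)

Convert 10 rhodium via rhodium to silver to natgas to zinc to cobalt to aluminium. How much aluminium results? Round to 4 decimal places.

10 rhodium × 0.3739 = 3.739 silver
3.739 silver × 3.486 = 13.034154 natgas
13.034154 natgas × 0.6084 = 7.9299792936 zinc
7.9299792936 zinc × 1.593 = 12.6324570147048 cobalt
12.6324570147048 cobalt × 0.2709 = 3.42213260528353032 aluminium

3.4221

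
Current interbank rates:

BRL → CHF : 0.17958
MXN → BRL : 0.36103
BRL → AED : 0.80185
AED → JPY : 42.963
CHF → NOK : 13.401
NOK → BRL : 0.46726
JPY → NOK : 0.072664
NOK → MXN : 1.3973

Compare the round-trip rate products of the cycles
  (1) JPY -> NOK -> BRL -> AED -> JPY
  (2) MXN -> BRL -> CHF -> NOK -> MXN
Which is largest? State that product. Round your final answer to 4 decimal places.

(1) 0.072664 × 0.46726 × 0.80185 × 42.963 = 1.16968
(2) 0.36103 × 0.17958 × 13.401 × 1.3973 = 1.21403
Highest is cycle (2) at 1.2140 (>1, arbitrage).

1.2140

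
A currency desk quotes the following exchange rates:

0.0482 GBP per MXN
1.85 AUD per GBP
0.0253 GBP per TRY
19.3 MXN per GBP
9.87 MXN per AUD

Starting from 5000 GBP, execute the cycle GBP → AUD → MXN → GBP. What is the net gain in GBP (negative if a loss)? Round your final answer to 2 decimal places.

-599.46

5000 GBP × 1.85 = 9250 AUD
9250 AUD × 9.87 = 91297.5 MXN
91297.5 MXN × 0.0482 = 4400.5395 GBP
Net change: 4400.5395 − 5000 = -599.4605 GBP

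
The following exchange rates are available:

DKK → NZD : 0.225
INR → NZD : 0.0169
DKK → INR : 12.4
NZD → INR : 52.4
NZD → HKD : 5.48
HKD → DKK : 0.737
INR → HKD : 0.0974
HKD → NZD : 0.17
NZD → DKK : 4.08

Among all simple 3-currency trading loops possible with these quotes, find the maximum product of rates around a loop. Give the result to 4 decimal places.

0.9087

HKD→DKK→NZD→HKD: 0.737 × 0.225 × 5.48 = 0.90872
HKD→DKK→INR→HKD: 0.737 × 12.4 × 0.0974 = 0.89012
HKD→NZD→INR→HKD: 0.17 × 52.4 × 0.0974 = 0.86764
DKK→INR→NZD→DKK: 12.4 × 0.0169 × 4.08 = 0.85500
Maximum is HKD→DKK→NZD→HKD at 0.9087; no arbitrage — every cycle loses value.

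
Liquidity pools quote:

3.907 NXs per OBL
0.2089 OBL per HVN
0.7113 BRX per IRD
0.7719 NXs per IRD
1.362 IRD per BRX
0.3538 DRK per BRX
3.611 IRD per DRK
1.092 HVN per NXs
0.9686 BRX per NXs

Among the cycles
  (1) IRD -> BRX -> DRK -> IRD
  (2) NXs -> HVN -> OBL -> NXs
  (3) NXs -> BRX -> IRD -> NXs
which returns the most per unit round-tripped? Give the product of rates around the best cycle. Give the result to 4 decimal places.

1.0183

(1) 0.7113 × 0.3538 × 3.611 = 0.90874
(2) 1.092 × 0.2089 × 3.907 = 0.89126
(3) 0.9686 × 1.362 × 0.7719 = 1.01832
Highest is cycle (3) at 1.0183 (>1, arbitrage).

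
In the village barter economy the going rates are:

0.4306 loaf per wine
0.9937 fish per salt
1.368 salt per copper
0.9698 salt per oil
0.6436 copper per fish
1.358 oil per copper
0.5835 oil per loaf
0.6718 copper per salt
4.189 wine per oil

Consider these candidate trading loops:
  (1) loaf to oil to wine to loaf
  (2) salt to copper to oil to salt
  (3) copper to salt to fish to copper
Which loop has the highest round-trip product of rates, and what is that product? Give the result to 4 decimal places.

1.0525

(1) 0.5835 × 4.189 × 0.4306 = 1.05251
(2) 0.6718 × 1.358 × 0.9698 = 0.88475
(3) 1.368 × 0.9937 × 0.6436 = 0.87490
Highest is cycle (1) at 1.0525 (>1, arbitrage).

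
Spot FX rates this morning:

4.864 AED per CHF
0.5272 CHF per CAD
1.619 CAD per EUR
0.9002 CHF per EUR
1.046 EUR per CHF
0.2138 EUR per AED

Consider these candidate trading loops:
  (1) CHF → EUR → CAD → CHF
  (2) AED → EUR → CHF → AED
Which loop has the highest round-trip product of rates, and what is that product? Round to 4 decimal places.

(1) 1.046 × 1.619 × 0.5272 = 0.89280
(2) 0.2138 × 0.9002 × 4.864 = 0.93614
Highest is cycle (2) at 0.9361 (≤1, no arbitrage).

0.9361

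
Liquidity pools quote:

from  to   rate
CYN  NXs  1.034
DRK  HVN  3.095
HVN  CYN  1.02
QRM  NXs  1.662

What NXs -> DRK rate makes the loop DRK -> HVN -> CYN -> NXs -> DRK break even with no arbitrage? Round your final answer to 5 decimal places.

Known legs of the cycle: 3.095 × 1.02 × 1.034 = 3.2642346
For no arbitrage the full-cycle product must be 1, so the missing rate is 1 / 3.2642346 ≈ 0.3063505.

0.30635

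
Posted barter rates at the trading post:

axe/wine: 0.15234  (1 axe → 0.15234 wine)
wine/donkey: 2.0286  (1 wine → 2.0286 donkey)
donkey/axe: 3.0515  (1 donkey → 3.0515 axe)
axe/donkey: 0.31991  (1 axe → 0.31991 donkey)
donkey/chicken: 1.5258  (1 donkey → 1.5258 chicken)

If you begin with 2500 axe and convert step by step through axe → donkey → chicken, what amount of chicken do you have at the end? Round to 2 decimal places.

1220.30

2500 axe × 0.31991 = 799.775 donkey
799.775 donkey × 1.5258 = 1220.296695 chicken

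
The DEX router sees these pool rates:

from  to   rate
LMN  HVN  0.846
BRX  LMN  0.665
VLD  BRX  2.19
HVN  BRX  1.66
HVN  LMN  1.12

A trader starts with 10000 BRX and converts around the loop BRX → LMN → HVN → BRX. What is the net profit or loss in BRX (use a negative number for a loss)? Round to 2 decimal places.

-661.01

10000 BRX × 0.665 = 6650 LMN
6650 LMN × 0.846 = 5625.9 HVN
5625.9 HVN × 1.66 = 9338.994 BRX
Net change: 9338.994 − 10000 = -661.006 BRX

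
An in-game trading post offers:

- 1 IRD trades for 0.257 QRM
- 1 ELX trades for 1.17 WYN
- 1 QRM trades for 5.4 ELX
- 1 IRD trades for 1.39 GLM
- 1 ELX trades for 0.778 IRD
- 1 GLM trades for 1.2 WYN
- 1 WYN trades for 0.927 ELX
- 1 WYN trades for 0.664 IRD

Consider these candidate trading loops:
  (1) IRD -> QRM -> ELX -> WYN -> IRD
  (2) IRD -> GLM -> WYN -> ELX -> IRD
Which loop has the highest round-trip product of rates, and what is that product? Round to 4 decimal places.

1.2030

(1) 0.257 × 5.4 × 1.17 × 0.664 = 1.07815
(2) 1.39 × 1.2 × 0.927 × 0.778 = 1.20297
Highest is cycle (2) at 1.2030 (>1, arbitrage).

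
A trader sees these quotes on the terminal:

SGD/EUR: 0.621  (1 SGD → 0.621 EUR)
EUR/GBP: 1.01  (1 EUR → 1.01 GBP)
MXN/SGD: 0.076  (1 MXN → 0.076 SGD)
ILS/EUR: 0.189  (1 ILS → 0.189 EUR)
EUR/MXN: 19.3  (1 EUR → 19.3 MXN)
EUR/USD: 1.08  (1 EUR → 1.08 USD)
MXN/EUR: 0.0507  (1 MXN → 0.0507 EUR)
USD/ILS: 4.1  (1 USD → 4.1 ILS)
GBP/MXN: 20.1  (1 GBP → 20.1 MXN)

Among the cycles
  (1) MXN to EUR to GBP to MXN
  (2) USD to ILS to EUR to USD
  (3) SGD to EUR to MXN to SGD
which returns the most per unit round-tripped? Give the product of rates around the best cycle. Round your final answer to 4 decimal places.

1.0293

(1) 0.0507 × 1.01 × 20.1 = 1.02926
(2) 4.1 × 0.189 × 1.08 = 0.83689
(3) 0.621 × 19.3 × 0.076 = 0.91088
Highest is cycle (1) at 1.0293 (>1, arbitrage).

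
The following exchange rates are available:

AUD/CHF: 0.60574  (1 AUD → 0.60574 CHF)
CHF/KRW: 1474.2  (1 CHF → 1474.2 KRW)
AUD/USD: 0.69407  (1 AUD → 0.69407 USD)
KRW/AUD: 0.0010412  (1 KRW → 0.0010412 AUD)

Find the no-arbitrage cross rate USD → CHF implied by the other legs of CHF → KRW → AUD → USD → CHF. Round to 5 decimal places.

Known legs of the cycle: 1474.2 × 0.0010412 × 0.69407 = 1.0653537513528
For no arbitrage the full-cycle product must be 1, so the missing rate is 1 / 1.0653537513528 ≈ 0.9386554.

0.93866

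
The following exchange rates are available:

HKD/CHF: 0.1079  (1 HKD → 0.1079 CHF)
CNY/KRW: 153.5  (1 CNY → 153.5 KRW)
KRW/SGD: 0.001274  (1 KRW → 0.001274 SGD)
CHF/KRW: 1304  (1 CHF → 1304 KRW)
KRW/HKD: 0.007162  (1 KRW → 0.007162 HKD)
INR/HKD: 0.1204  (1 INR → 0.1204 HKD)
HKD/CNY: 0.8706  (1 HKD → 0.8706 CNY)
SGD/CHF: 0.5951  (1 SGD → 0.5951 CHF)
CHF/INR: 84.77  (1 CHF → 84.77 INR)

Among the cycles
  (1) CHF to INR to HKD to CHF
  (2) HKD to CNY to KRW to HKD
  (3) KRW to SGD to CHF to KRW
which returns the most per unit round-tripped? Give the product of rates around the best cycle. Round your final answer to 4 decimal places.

(1) 84.77 × 0.1204 × 0.1079 = 1.10126
(2) 0.8706 × 153.5 × 0.007162 = 0.95711
(3) 0.001274 × 0.5951 × 1304 = 0.98864
Highest is cycle (1) at 1.1013 (>1, arbitrage).

1.1013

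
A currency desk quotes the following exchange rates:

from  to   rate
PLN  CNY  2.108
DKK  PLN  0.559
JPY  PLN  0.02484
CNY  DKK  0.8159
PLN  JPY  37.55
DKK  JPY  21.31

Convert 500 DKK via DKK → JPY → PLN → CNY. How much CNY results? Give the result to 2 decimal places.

500 DKK × 21.31 = 10655 JPY
10655 JPY × 0.02484 = 264.6702 PLN
264.6702 PLN × 2.108 = 557.9247816 CNY

557.92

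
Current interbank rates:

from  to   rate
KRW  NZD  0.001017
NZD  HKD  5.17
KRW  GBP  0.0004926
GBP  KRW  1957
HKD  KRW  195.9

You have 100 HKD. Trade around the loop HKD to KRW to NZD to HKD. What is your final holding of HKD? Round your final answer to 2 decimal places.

100 HKD × 195.9 = 19590 KRW
19590 KRW × 0.001017 = 19.92303 NZD
19.92303 NZD × 5.17 = 103.0020651 HKD

103.00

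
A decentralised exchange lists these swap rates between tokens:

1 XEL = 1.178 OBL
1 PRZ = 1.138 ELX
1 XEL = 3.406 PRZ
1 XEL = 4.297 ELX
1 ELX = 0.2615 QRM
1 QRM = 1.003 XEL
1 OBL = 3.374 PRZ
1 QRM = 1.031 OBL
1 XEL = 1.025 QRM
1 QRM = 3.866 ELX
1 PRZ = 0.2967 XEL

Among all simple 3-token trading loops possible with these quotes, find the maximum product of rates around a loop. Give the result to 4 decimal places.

1.1793

XEL→OBL→PRZ→XEL: 1.178 × 3.374 × 0.2967 = 1.17926
QRM→XEL→ELX→QRM: 1.003 × 4.297 × 0.2615 = 1.12704
Maximum is XEL→OBL→PRZ→XEL at 1.1793; arbitrage exists.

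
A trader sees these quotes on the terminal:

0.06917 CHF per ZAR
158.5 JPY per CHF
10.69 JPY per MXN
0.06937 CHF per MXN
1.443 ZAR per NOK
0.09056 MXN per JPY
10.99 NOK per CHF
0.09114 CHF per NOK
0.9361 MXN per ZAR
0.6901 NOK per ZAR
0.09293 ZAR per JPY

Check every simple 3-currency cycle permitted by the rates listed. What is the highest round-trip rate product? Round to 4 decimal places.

1.0969

ZAR→CHF→NOK→ZAR: 0.06917 × 10.99 × 1.443 = 1.09694
ZAR→CHF→JPY→ZAR: 0.06917 × 158.5 × 0.09293 = 1.01883
MXN→CHF→JPY→MXN: 0.06937 × 158.5 × 0.09056 = 0.99572
ZAR→MXN→JPY→ZAR: 0.9361 × 10.69 × 0.09293 = 0.92994
Maximum is ZAR→CHF→NOK→ZAR at 1.0969; arbitrage exists.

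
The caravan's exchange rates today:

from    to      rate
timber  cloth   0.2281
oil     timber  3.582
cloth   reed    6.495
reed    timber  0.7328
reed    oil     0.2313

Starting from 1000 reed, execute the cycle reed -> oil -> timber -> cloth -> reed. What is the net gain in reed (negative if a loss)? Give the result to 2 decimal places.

1000 reed × 0.2313 = 231.3 oil
231.3 oil × 3.582 = 828.5166 timber
828.5166 timber × 0.2281 = 188.98463646 cloth
188.98463646 cloth × 6.495 = 1227.4552138077 reed
Net change: 1227.4552138077 − 1000 = 227.4552138077 reed

227.46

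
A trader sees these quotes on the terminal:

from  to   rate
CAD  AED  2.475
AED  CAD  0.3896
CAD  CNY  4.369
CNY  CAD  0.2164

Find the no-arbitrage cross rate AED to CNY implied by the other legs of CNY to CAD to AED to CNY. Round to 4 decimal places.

Known legs of the cycle: 0.2164 × 2.475 = 0.53559
For no arbitrage the full-cycle product must be 1, so the missing rate is 1 / 0.53559 ≈ 1.867100.

1.8671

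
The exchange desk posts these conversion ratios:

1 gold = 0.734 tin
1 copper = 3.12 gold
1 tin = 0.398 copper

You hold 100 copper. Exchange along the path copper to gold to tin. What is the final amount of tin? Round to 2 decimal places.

100 copper × 3.12 = 312 gold
312 gold × 0.734 = 229.008 tin

229.01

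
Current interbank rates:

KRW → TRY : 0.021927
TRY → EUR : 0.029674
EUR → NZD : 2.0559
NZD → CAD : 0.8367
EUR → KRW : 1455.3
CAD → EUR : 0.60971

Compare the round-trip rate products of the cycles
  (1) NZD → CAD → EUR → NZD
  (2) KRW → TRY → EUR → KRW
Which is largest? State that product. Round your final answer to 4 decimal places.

(1) 0.8367 × 0.60971 × 2.0559 = 1.04881
(2) 0.021927 × 0.029674 × 1455.3 = 0.94691
Highest is cycle (1) at 1.0488 (>1, arbitrage).

1.0488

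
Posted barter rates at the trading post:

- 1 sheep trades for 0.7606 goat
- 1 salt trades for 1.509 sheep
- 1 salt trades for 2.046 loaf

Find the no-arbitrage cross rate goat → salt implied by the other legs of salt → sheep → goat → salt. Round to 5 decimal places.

0.87127

Known legs of the cycle: 1.509 × 0.7606 = 1.1477454
For no arbitrage the full-cycle product must be 1, so the missing rate is 1 / 1.1477454 ≈ 0.8712734.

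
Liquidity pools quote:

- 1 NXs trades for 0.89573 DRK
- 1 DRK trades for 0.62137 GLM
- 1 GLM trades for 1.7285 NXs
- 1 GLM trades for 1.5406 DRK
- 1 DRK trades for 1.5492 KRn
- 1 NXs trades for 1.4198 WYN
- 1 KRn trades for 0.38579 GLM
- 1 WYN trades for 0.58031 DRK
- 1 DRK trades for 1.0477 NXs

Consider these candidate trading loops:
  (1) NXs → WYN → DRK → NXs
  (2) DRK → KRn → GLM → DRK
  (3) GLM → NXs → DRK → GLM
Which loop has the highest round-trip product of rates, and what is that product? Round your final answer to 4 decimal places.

(1) 1.4198 × 0.58031 × 1.0477 = 0.86323
(2) 1.5492 × 0.38579 × 1.5406 = 0.92076
(3) 1.7285 × 0.89573 × 0.62137 = 0.96205
Highest is cycle (3) at 0.9620 (≤1, no arbitrage).

0.9620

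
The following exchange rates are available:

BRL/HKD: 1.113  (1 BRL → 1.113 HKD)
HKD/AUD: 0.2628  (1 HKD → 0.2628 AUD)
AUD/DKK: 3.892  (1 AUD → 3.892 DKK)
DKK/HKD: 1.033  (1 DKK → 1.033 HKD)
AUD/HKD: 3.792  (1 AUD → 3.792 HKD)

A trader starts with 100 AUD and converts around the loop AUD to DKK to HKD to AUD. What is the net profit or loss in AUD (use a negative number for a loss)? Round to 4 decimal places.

5.6571

100 AUD × 3.892 = 389.2 DKK
389.2 DKK × 1.033 = 402.0436 HKD
402.0436 HKD × 0.2628 = 105.65705808 AUD
Net change: 105.65705808 − 100 = 5.65705808 AUD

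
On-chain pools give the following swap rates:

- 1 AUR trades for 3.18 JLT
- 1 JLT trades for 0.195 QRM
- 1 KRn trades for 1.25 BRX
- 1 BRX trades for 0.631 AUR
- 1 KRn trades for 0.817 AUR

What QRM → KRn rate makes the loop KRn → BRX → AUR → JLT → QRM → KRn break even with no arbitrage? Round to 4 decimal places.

2.0446

Known legs of the cycle: 1.25 × 0.631 × 3.18 × 0.195 = 0.489103875
For no arbitrage the full-cycle product must be 1, so the missing rate is 1 / 0.489103875 ≈ 2.044555.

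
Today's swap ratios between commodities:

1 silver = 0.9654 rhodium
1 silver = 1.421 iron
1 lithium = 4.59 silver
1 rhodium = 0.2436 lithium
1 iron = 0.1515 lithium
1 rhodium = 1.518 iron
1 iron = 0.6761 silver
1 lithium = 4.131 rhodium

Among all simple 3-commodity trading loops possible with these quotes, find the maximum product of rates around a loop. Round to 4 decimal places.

1.0794

rhodium→lithium→silver→rhodium: 0.2436 × 4.59 × 0.9654 = 1.07944
iron→silver→rhodium→iron: 0.6761 × 0.9654 × 1.518 = 0.99081
iron→lithium→silver→iron: 0.1515 × 4.59 × 1.421 = 0.98814
iron→lithium→rhodium→iron: 0.1515 × 4.131 × 1.518 = 0.95003
Maximum is rhodium→lithium→silver→rhodium at 1.0794; arbitrage exists.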